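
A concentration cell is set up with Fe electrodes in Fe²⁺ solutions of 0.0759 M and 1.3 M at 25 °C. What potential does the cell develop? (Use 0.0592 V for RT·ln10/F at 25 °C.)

Both half-cells are Fe²⁺/Fe, so E°_cell = 0. The concentrated side is the cathode; the cell reaction moves Fe²⁺ from high to low concentration with n = 2.
Q = [Fe²⁺]_dilute/[Fe²⁺]_conc = 0.0759/1.3 = 0.0584.
E = 0 − (0.0592/2) log Q = −(0.0592/2)(-1.234) = 0.0365 V.

0.037 V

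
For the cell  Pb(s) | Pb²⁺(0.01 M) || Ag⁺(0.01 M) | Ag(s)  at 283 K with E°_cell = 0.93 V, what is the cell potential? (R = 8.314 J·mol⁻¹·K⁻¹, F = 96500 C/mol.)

0.874 V

Balancing electrons gives n = 2; the reaction quotient is Q = [Pb²⁺]/[Ag⁺]^2 = 100.
E = E° − (RT/nF) ln Q = 0.93 − (8.314×283)/(2×96500) × (4.605) = 0.930 − 0.056 = 0.874 V.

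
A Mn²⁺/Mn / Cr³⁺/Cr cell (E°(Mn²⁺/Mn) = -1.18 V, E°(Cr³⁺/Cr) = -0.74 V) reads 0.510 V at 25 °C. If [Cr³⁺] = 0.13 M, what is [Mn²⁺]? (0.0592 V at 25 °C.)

From the Nernst equation, log Q = n(E° − E)/0.0592 = 6(0.44 − 0.510)/0.0592 = -7.095, so Q = 8.04 × 10^-8.
With Q = [Mn²⁺]^3/[Cr³⁺]^2 and the known concentrations, [Mn²⁺]^3 in the numerator gives [Mn²⁺] = 0.0011 M.

0.0011 M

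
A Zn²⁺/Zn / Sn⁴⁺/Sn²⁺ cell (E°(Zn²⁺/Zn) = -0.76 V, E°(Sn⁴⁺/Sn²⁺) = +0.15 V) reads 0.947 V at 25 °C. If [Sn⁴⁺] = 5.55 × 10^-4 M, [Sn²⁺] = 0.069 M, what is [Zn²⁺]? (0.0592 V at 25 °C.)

4.5 × 10^-4 M

From the Nernst equation, log Q = n(E° − E)/0.0592 = 2(0.91 − 0.947)/0.0592 = -1.250, so Q = 0.0562.
With Q = [Zn²⁺]·[Sn²⁺]/[Sn⁴⁺] and the known concentrations, [Zn²⁺] in the numerator gives [Zn²⁺] = 4.5 × 10^-4 M.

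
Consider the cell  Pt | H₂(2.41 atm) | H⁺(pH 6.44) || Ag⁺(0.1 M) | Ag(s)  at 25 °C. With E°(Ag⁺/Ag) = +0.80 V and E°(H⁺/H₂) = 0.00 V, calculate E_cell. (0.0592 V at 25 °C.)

The Ag⁺/Ag couple is the cathode, so E°_cell = 0.80 V; n = 2.
[H⁺] = 10^(−6.44) = 3.6 × 10^-7 M, and Q = [H⁺]^2 / ([Ag⁺]^2·P(H₂)) = 5.47 × 10^-12.
E = E° − (0.0592/2) log Q = 0.80 − (0.0592/2)(-11.262) = 1.133 V.

1.13 V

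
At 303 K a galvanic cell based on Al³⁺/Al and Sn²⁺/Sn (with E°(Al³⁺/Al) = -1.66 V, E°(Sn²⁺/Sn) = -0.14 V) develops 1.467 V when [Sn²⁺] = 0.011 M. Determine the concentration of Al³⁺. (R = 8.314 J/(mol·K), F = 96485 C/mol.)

0.51 M

From the Nernst equation, ln Q = nF(E° − E)/RT = 6×96485×(1.52 − 1.467)/(8.314×303) = 12.180, so Q = 1.95 × 10^5.
With Q = [Al³⁺]^2/[Sn²⁺]^3 and the known concentrations, [Al³⁺]^2 in the numerator gives [Al³⁺] = 0.51 M.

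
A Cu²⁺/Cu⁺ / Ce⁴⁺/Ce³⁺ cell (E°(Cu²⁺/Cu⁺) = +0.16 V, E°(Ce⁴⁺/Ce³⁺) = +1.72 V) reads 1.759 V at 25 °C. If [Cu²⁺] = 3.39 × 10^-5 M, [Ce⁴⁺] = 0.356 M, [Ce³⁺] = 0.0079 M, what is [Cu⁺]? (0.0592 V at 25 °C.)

0.0017 M

From the Nernst equation, log Q = n(E° − E)/0.0592 = 1(1.56 − 1.759)/0.0592 = -3.361, so Q = 4.35 × 10^-4.
With Q = [Cu²⁺]·[Ce³⁺]/([Cu⁺]·[Ce⁴⁺]) and the known concentrations, [Cu⁺] in the denominator gives [Cu⁺] = 0.0017 M.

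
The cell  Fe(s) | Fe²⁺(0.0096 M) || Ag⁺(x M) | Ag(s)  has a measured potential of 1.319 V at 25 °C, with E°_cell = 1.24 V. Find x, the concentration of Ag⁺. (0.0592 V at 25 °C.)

From the Nernst equation, log Q = n(E° − E)/0.0592 = 2(1.24 − 1.319)/0.0592 = -2.669, so Q = 0.00214.
With Q = [Fe²⁺]/[Ag⁺]^2 and the known concentrations, [Ag⁺]^2 in the denominator gives [Ag⁺] = 2.1 M.

2.1 M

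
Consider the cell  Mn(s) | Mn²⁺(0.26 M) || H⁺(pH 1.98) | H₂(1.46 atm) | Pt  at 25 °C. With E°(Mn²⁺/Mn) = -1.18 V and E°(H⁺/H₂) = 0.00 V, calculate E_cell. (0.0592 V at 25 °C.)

The hydrogen couple is the cathode, so E°_cell = 1.18 V; n = 2.
[H⁺] = 10^(−1.98) = 0.010 M, and Q = [Mn²⁺]·P(H₂) / [H⁺]^2 = 3460.
E = E° − (0.0592/2) log Q = 1.18 − (0.0592/2)(3.539) = 1.075 V.

1.08 V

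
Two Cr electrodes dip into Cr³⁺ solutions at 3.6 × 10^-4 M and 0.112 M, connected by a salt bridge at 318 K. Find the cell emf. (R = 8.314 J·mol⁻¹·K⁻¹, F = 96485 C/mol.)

Both half-cells are Cr³⁺/Cr, so E°_cell = 0. The concentrated side is the cathode; the cell reaction moves Cr³⁺ from high to low concentration with n = 3.
Q = [Cr³⁺]_dilute/[Cr³⁺]_conc = 3.6 × 10^-4/0.112 = 0.00321.
E = 0 − (RT/nF) ln Q = −((8.314×318)/(3×96485))(-5.740) = 0.0524 V.

0.052 V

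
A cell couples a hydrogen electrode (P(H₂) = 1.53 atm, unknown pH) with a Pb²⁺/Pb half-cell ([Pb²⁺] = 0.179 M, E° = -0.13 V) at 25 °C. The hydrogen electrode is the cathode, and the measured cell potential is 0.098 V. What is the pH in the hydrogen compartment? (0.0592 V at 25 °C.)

E°_cell = 0.13 V and n = 2.
log Q = n(E° − E)/0.0592 = 2×(0.13 − 0.098)/0.0592 = 1.081.
With Q = [Pb²⁺]·P(H₂) / [H⁺]^2, solving for [H⁺] gives log[H⁺] = -0.822, so pH = 0.82.

pH = 0.82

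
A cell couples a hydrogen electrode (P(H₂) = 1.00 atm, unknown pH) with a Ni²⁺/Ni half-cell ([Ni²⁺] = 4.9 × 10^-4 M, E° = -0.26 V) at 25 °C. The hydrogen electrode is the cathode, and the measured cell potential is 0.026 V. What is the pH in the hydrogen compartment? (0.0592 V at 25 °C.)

pH = 5.61

E°_cell = 0.26 V and n = 2.
log Q = n(E° − E)/0.0592 = 2×(0.26 − 0.026)/0.0592 = 7.905.
With Q = [Ni²⁺]·P(H₂) / [H⁺]^2, solving for [H⁺] gives log[H⁺] = -5.608, so pH = 5.61.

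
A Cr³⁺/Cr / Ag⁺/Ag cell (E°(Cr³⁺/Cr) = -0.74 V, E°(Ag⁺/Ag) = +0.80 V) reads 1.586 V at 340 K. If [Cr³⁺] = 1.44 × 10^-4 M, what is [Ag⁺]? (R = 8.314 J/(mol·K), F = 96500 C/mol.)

From the Nernst equation, ln Q = nF(E° − E)/RT = 3×96500×(1.54 − 1.586)/(8.314×340) = -4.711, so Q = 0.00900.
With Q = [Cr³⁺]/[Ag⁺]^3 and the known concentrations, [Ag⁺]^3 in the denominator gives [Ag⁺] = 0.25 M.

0.25 M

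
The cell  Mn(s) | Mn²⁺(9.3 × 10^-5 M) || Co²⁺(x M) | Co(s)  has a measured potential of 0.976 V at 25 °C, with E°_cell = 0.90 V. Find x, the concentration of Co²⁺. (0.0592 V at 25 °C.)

0.034 M

From the Nernst equation, log Q = n(E° − E)/0.0592 = 2(0.90 − 0.976)/0.0592 = -2.568, so Q = 0.00271.
With Q = [Mn²⁺]/[Co²⁺] and the known concentrations, [Co²⁺] in the denominator gives [Co²⁺] = 0.034 M.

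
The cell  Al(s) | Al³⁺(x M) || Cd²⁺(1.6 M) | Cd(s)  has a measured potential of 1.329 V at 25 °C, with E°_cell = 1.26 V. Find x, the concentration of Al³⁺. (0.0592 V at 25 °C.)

From the Nernst equation, log Q = n(E° − E)/0.0592 = 6(1.26 − 1.329)/0.0592 = -6.993, so Q = 1.02 × 10^-7.
With Q = [Al³⁺]^2/[Cd²⁺]^3 and the known concentrations, [Al³⁺]^2 in the numerator gives [Al³⁺] = 6.4 × 10^-4 M.

6.4 × 10^-4 M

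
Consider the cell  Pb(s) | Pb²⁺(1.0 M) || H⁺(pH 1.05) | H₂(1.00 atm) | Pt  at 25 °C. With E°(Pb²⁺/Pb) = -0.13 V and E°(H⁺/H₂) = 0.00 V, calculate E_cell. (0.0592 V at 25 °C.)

0.068 V

The hydrogen couple is the cathode, so E°_cell = 0.13 V; n = 2.
[H⁺] = 10^(−1.05) = 0.089 M, and Q = [Pb²⁺]·P(H₂) / [H⁺]^2 = 126.
E = E° − (0.0592/2) log Q = 0.13 − (0.0592/2)(2.100) = 0.068 V.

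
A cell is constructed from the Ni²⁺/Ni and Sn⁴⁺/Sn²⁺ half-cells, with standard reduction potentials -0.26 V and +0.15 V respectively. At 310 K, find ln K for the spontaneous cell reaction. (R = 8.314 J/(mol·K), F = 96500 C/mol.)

ln K = 30.7

E°_cell = +0.15 − (-0.26) = 0.41 V, with n = 2 electrons transferred.
At equilibrium E = 0, so the Nernst equation gives ln K = nFE°/RT = (2)(96500)(0.41)/((8.314)(310)) = 30.70.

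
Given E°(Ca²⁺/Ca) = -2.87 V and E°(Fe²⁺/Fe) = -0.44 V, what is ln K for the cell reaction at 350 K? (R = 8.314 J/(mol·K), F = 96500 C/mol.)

E°_cell = -0.44 − (-2.87) = 2.43 V, with n = 2 electrons transferred.
At equilibrium E = 0, so the Nernst equation gives ln K = nFE°/RT = (2)(96500)(2.43)/((8.314)(350)) = 161.17.

ln K = 161.2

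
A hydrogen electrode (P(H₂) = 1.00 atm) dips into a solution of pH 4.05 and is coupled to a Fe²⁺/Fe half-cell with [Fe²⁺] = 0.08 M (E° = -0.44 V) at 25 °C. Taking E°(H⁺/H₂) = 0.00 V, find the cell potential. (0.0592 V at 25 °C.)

The hydrogen couple is the cathode, so E°_cell = 0.44 V; n = 2.
[H⁺] = 10^(−4.05) = 8.9 × 10^-5 M, and Q = [Fe²⁺]·P(H₂) / [H⁺]^2 = 1.01 × 10^7.
E = E° − (0.0592/2) log Q = 0.44 − (0.0592/2)(7.003) = 0.233 V.

0.23 V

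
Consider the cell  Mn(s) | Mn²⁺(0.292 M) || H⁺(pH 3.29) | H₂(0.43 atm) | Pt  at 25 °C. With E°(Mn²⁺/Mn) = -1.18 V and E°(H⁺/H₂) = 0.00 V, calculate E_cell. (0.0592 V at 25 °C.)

1.01 V

The hydrogen couple is the cathode, so E°_cell = 1.18 V; n = 2.
[H⁺] = 10^(−3.29) = 5.1 × 10^-4 M, and Q = [Mn²⁺]·P(H₂) / [H⁺]^2 = 4.77 × 10^5.
E = E° − (0.0592/2) log Q = 1.18 − (0.0592/2)(5.679) = 1.012 V.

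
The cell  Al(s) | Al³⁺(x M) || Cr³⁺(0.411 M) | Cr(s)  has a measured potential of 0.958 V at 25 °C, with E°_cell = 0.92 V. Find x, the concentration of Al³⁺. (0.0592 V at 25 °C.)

0.0049 M

From the Nernst equation, log Q = n(E° − E)/0.0592 = 3(0.92 − 0.958)/0.0592 = -1.926, so Q = 0.0119.
With Q = [Al³⁺]/[Cr³⁺] and the known concentrations, [Al³⁺] in the numerator gives [Al³⁺] = 0.0049 M.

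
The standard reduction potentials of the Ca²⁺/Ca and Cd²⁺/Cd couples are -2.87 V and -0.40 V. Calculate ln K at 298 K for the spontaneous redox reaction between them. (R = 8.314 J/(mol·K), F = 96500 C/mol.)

E°_cell = -0.40 − (-2.87) = 2.47 V, with n = 2 electrons transferred.
At equilibrium E = 0, so the Nernst equation gives ln K = nFE°/RT = (2)(96500)(2.47)/((8.314)(298)) = 192.41.

ln K = 192.4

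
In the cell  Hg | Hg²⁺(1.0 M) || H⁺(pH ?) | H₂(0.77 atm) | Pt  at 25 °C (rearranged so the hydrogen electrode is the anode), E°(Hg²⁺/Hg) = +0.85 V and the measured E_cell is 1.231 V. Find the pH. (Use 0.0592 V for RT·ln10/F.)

pH = 6.49

E°_cell = 0.85 V and n = 2.
log Q = n(E° − E)/0.0592 = 2×(0.85 − 1.231)/0.0592 = -12.872.
With Q = [H⁺]^2 / ([Hg²⁺]·P(H₂)), solving for [H⁺] gives log[H⁺] = -6.493, so pH = 6.49.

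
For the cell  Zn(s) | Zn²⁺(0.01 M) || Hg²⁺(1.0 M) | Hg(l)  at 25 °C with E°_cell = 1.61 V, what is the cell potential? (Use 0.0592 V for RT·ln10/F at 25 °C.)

1.67 V

Balancing electrons gives n = 2; the reaction quotient is Q = [Zn²⁺]/[Hg²⁺] = 0.0100.
At 25 °C, E = E° − (0.0592/n) log Q = 1.61 − (0.0592/2)(-2.000) = 1.610 + 0.059 = 1.669 V.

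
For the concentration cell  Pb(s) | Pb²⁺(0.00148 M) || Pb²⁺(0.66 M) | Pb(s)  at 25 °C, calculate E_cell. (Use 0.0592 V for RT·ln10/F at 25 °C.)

Both half-cells are Pb²⁺/Pb, so E°_cell = 0. The concentrated side is the cathode; the cell reaction moves Pb²⁺ from high to low concentration with n = 2.
Q = [Pb²⁺]_dilute/[Pb²⁺]_conc = 0.00148/0.66 = 0.00224.
E = 0 − (0.0592/2) log Q = −(0.0592/2)(-2.649) = 0.0784 V.

0.078 V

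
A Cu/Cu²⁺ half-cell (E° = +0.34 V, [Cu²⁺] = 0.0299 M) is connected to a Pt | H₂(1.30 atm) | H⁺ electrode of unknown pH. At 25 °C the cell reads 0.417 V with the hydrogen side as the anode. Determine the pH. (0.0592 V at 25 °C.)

pH = 2.01

E°_cell = 0.34 V and n = 2.
log Q = n(E° − E)/0.0592 = 2×(0.34 − 0.417)/0.0592 = -2.601.
With Q = [H⁺]^2 / ([Cu²⁺]·P(H₂)), solving for [H⁺] gives log[H⁺] = -2.006, so pH = 2.01.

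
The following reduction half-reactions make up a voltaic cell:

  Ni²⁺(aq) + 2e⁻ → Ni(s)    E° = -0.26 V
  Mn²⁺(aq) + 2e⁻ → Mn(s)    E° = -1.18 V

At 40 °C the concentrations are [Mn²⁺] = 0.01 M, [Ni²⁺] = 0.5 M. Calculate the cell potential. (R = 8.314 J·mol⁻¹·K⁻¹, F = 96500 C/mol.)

0.973 V

The Ni²⁺/Ni couple has the higher reduction potential and acts as the cathode, so E°_cell = -0.26 − (-1.18) = 0.92 V.
Balancing electrons gives n = 2; the reaction quotient is Q = [Mn²⁺]/[Ni²⁺] = 0.0200.
E = E° − (RT/nF) ln Q = 0.92 − (8.314×313)/(2×96500) × (-3.912) = 0.920 + 0.053 = 0.973 V.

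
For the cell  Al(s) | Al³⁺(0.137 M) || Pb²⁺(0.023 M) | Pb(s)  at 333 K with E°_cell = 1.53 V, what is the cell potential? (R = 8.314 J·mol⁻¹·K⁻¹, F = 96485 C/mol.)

Balancing electrons gives n = 6; the reaction quotient is Q = [Al³⁺]^2/[Pb²⁺]^3 = 1540.
E = E° − (RT/nF) ln Q = 1.53 − (8.314×333)/(6×96485) × (7.341) = 1.530 − 0.035 = 1.495 V.

1.49 V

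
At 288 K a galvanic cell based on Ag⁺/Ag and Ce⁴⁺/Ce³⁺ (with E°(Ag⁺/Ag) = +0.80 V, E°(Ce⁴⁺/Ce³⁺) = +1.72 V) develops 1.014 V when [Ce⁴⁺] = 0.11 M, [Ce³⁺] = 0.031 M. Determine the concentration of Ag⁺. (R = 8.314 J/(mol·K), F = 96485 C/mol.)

0.08 M

From the Nernst equation, ln Q = nF(E° − E)/RT = 1×96485×(0.92 − 1.014)/(8.314×288) = -3.788, so Q = 0.0226.
With Q = [Ag⁺]·[Ce³⁺]/[Ce⁴⁺] and the known concentrations, [Ag⁺] in the numerator gives [Ag⁺] = 0.08 M.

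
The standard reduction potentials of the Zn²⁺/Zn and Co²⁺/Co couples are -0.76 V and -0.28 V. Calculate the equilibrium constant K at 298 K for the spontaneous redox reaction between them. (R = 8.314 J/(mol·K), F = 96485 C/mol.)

1.7 × 10^16

E°_cell = -0.28 − (-0.76) = 0.48 V, with n = 2 electrons transferred.
At equilibrium E = 0, so the Nernst equation gives ln K = nFE°/RT = (2)(96485)(0.48)/((8.314)(298)) = 37.39.
K = e^37.39 = 1.7 × 10^16.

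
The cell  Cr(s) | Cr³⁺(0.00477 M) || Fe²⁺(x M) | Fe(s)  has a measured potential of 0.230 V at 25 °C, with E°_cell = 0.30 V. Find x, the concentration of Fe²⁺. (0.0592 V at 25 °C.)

1.2 × 10^-4 M

From the Nernst equation, log Q = n(E° − E)/0.0592 = 6(0.30 − 0.230)/0.0592 = 7.095, so Q = 1.24 × 10^7.
With Q = [Cr³⁺]^2/[Fe²⁺]^3 and the known concentrations, [Fe²⁺]^3 in the denominator gives [Fe²⁺] = 1.2 × 10^-4 M.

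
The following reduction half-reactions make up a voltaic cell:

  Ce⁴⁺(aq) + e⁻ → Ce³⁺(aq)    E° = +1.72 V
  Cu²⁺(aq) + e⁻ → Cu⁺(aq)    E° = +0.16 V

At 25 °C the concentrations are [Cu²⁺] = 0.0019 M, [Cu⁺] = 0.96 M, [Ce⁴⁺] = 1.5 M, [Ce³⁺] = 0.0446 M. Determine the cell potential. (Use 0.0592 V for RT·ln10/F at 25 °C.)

The Ce⁴⁺/Ce³⁺ couple has the higher reduction potential and acts as the cathode, so E°_cell = +1.72 − (+0.16) = 1.56 V.
Balancing electrons gives n = 1; the reaction quotient is Q = [Cu²⁺]·[Ce³⁺]/([Cu⁺]·[Ce⁴⁺]) = 5.88 × 10^-5.
At 25 °C, E = E° − (0.0592/n) log Q = 1.56 − (0.0592/1)(-4.230) = 1.560 + 0.250 = 1.810 V.

1.81 V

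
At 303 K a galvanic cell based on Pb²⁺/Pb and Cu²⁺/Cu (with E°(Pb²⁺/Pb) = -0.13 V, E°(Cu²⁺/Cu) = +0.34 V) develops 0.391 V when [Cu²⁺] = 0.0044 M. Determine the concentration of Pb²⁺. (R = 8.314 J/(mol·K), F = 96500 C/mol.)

1.9 M

From the Nernst equation, ln Q = nF(E° − E)/RT = 2×96500×(0.47 − 0.391)/(8.314×303) = 6.052, so Q = 425.
With Q = [Pb²⁺]/[Cu²⁺] and the known concentrations, [Pb²⁺] in the numerator gives [Pb²⁺] = 1.9 M.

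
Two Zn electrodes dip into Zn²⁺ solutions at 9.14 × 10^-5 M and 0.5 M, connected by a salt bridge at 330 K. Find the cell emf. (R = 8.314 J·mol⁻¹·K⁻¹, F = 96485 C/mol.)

Both half-cells are Zn²⁺/Zn, so E°_cell = 0. The concentrated side is the cathode; the cell reaction moves Zn²⁺ from high to low concentration with n = 2.
Q = [Zn²⁺]_dilute/[Zn²⁺]_conc = 9.14 × 10^-5/0.5 = 1.83 × 10^-4.
E = 0 − (RT/nF) ln Q = −((8.314×330)/(2×96485))(-8.607) = 0.1224 V.

0.12 V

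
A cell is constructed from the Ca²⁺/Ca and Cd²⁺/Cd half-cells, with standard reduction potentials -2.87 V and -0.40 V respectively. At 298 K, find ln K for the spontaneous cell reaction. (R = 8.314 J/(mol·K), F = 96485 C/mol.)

ln K = 192.4

E°_cell = -0.40 − (-2.87) = 2.47 V, with n = 2 electrons transferred.
At equilibrium E = 0, so the Nernst equation gives ln K = nFE°/RT = (2)(96485)(2.47)/((8.314)(298)) = 192.38.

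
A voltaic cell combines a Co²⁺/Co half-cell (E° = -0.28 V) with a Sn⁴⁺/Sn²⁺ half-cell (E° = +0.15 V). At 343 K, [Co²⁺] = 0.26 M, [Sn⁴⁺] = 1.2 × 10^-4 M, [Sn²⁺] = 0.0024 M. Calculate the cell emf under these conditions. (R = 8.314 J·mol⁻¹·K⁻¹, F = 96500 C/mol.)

0.406 V

The Sn⁴⁺/Sn²⁺ couple has the higher reduction potential and acts as the cathode, so E°_cell = +0.15 − (-0.28) = 0.43 V.
Balancing electrons gives n = 2; the reaction quotient is Q = [Co²⁺]·[Sn²⁺]/[Sn⁴⁺] = 5.20.
E = E° − (RT/nF) ln Q = 0.43 − (8.314×343)/(2×96500) × (1.649) = 0.430 − 0.024 = 0.406 V.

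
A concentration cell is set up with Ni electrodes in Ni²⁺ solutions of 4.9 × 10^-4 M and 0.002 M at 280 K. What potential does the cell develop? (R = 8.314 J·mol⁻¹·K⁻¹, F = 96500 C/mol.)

Both half-cells are Ni²⁺/Ni, so E°_cell = 0. The concentrated side is the cathode; the cell reaction moves Ni²⁺ from high to low concentration with n = 2.
Q = [Ni²⁺]_dilute/[Ni²⁺]_conc = 4.9 × 10^-4/0.002 = 0.245.
E = 0 − (RT/nF) ln Q = −((8.314×280)/(2×96500))(-1.406) = 0.0170 V.

0.017 V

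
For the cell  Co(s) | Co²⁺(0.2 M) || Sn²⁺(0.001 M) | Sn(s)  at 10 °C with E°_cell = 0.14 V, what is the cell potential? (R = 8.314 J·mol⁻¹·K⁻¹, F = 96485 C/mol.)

Balancing electrons gives n = 2; the reaction quotient is Q = [Co²⁺]/[Sn²⁺] = 200.
E = E° − (RT/nF) ln Q = 0.14 − (8.314×283)/(2×96485) × (5.298) = 0.140 − 0.065 = 0.075 V.

0.075 V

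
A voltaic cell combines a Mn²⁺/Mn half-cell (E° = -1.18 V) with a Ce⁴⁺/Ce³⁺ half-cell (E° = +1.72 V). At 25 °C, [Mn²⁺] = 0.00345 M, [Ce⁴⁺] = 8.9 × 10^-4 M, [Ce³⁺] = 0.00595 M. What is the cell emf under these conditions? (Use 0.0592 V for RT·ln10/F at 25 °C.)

The Ce⁴⁺/Ce³⁺ couple has the higher reduction potential and acts as the cathode, so E°_cell = +1.72 − (-1.18) = 2.90 V.
Balancing electrons gives n = 2; the reaction quotient is Q = [Mn²⁺]·[Ce³⁺]^2/[Ce⁴⁺]^2 = 0.154.
At 25 °C, E = E° − (0.0592/n) log Q = 2.90 − (0.0592/2)(-0.812) = 2.900 + 0.024 = 2.924 V.

2.92 V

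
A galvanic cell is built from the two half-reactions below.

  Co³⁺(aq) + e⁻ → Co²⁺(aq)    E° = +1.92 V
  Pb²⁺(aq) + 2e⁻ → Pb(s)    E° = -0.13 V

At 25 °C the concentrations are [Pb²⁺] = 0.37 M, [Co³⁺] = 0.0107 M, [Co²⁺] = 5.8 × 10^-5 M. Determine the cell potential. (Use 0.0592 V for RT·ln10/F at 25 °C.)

The Co³⁺/Co²⁺ couple has the higher reduction potential and acts as the cathode, so E°_cell = +1.92 − (-0.13) = 2.05 V.
Balancing electrons gives n = 2; the reaction quotient is Q = [Pb²⁺]·[Co²⁺]^2/[Co³⁺]^2 = 1.09 × 10^-5.
At 25 °C, E = E° − (0.0592/n) log Q = 2.05 − (0.0592/2)(-4.964) = 2.050 + 0.147 = 2.197 V.

2.20 V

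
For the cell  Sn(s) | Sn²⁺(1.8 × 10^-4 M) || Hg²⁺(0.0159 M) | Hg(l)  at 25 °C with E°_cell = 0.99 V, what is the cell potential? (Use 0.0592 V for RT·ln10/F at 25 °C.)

1.05 V

Balancing electrons gives n = 2; the reaction quotient is Q = [Sn²⁺]/[Hg²⁺] = 0.0113.
At 25 °C, E = E° − (0.0592/n) log Q = 0.99 − (0.0592/2)(-1.946) = 0.990 + 0.058 = 1.048 V.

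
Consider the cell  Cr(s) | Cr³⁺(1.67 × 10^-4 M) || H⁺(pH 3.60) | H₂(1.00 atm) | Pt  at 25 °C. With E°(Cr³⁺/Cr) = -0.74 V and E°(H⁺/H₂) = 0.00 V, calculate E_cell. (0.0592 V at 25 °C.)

0.60 V

The hydrogen couple is the cathode, so E°_cell = 0.74 V; n = 6.
[H⁺] = 10^(−3.60) = 2.5 × 10^-4 M, and Q = [Cr³⁺]^2·P(H₂)^3 / [H⁺]^6 = 1.11 × 10^14.
E = E° − (0.0592/6) log Q = 0.74 − (0.0592/6)(14.045) = 0.601 V.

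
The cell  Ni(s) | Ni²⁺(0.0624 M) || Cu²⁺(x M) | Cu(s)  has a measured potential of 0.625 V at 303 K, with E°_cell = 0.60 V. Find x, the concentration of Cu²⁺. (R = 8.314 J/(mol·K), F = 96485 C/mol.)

From the Nernst equation, ln Q = nF(E° − E)/RT = 2×96485×(0.60 − 0.625)/(8.314×303) = -1.915, so Q = 0.147.
With Q = [Ni²⁺]/[Cu²⁺] and the known concentrations, [Cu²⁺] in the denominator gives [Cu²⁺] = 0.42 M.

0.42 M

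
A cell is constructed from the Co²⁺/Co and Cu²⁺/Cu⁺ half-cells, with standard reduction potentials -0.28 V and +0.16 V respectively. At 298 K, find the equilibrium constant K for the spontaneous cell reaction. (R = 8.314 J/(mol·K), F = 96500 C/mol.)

E°_cell = +0.16 − (-0.28) = 0.44 V, with n = 2 electrons transferred.
At equilibrium E = 0, so the Nernst equation gives ln K = nFE°/RT = (2)(96500)(0.44)/((8.314)(298)) = 34.28.
K = e^34.28 = 7.7 × 10^14.

7.7 × 10^14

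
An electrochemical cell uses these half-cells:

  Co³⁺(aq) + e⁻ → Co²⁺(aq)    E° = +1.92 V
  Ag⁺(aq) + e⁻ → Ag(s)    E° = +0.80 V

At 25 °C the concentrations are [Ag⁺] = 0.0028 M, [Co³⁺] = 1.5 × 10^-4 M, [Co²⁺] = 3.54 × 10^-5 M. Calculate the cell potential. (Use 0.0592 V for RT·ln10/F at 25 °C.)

1.31 V

The Co³⁺/Co²⁺ couple has the higher reduction potential and acts as the cathode, so E°_cell = +1.92 − (+0.80) = 1.12 V.
Balancing electrons gives n = 1; the reaction quotient is Q = [Ag⁺]·[Co²⁺]/[Co³⁺] = 6.61 × 10^-4.
At 25 °C, E = E° − (0.0592/n) log Q = 1.12 − (0.0592/1)(-3.180) = 1.120 + 0.188 = 1.308 V.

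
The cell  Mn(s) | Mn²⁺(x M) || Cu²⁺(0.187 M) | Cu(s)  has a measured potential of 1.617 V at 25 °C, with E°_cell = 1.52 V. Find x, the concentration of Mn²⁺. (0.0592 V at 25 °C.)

9.9 × 10^-5 M

From the Nernst equation, log Q = n(E° − E)/0.0592 = 2(1.52 − 1.617)/0.0592 = -3.277, so Q = 5.28 × 10^-4.
With Q = [Mn²⁺]/[Cu²⁺] and the known concentrations, [Mn²⁺] in the numerator gives [Mn²⁺] = 9.9 × 10^-5 M.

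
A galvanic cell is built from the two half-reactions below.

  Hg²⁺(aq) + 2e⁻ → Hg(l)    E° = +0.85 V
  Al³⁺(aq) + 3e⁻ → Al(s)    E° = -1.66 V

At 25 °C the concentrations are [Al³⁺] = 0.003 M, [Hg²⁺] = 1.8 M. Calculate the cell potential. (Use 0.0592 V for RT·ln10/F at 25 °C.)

2.57 V

The Hg²⁺/Hg couple has the higher reduction potential and acts as the cathode, so E°_cell = +0.85 − (-1.66) = 2.51 V.
Balancing electrons gives n = 6; the reaction quotient is Q = [Al³⁺]^2/[Hg²⁺]^3 = 1.54 × 10^-6.
At 25 °C, E = E° − (0.0592/n) log Q = 2.51 − (0.0592/6)(-5.812) = 2.510 + 0.057 = 2.567 V.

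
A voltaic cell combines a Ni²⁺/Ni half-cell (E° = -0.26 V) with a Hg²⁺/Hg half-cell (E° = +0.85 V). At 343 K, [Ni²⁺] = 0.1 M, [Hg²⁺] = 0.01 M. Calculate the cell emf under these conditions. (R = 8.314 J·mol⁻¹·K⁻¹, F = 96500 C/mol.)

1.08 V

The Hg²⁺/Hg couple has the higher reduction potential and acts as the cathode, so E°_cell = +0.85 − (-0.26) = 1.11 V.
Balancing electrons gives n = 2; the reaction quotient is Q = [Ni²⁺]/[Hg²⁺] = 10.0.
E = E° − (RT/nF) ln Q = 1.11 − (8.314×343)/(2×96500) × (2.303) = 1.110 − 0.034 = 1.076 V.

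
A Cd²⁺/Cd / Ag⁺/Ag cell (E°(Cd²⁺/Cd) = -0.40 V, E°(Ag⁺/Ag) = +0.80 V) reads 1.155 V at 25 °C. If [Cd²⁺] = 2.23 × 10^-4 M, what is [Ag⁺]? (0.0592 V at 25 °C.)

From the Nernst equation, log Q = n(E° − E)/0.0592 = 2(1.20 − 1.155)/0.0592 = 1.520, so Q = 33.1.
With Q = [Cd²⁺]/[Ag⁺]^2 and the known concentrations, [Ag⁺]^2 in the denominator gives [Ag⁺] = 0.0026 M.

0.0026 M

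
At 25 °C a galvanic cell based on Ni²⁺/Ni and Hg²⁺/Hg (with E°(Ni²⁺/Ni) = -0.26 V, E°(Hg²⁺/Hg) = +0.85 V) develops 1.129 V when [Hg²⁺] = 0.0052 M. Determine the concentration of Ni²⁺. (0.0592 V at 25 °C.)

From the Nernst equation, log Q = n(E° − E)/0.0592 = 2(1.11 − 1.129)/0.0592 = -0.642, so Q = 0.228.
With Q = [Ni²⁺]/[Hg²⁺] and the known concentrations, [Ni²⁺] in the numerator gives [Ni²⁺] = 0.0012 M.

0.0012 M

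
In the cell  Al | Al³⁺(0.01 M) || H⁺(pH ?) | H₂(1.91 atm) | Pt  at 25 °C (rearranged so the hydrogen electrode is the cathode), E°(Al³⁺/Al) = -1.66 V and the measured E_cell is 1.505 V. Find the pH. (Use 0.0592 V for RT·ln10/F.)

E°_cell = 1.66 V and n = 6.
log Q = n(E° − E)/0.0592 = 6×(1.66 − 1.505)/0.0592 = 15.709.
With Q = [Al³⁺]^2·P(H₂)^3 / [H⁺]^6, solving for [H⁺] gives log[H⁺] = -3.144, so pH = 3.14.

pH = 3.14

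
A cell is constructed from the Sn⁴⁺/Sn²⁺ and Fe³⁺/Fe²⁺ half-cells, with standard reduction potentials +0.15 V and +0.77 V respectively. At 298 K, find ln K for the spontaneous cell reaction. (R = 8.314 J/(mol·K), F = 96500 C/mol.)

ln K = 48.3

E°_cell = +0.77 − (+0.15) = 0.62 V, with n = 2 electrons transferred.
At equilibrium E = 0, so the Nernst equation gives ln K = nFE°/RT = (2)(96500)(0.62)/((8.314)(298)) = 48.30.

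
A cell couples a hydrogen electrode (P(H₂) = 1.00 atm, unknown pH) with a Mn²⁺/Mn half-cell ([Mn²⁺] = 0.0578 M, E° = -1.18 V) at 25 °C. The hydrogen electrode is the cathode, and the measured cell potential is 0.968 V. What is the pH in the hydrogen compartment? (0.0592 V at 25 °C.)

E°_cell = 1.18 V and n = 2.
log Q = n(E° − E)/0.0592 = 2×(1.18 − 0.968)/0.0592 = 7.162.
With Q = [Mn²⁺]·P(H₂) / [H⁺]^2, solving for [H⁺] gives log[H⁺] = -4.200, so pH = 4.20.

pH = 4.20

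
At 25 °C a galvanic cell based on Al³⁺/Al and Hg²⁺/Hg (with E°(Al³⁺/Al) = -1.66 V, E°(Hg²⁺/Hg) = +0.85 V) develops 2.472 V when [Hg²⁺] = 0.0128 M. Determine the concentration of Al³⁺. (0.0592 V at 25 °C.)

0.12 M

From the Nernst equation, log Q = n(E° − E)/0.0592 = 6(2.51 − 2.472)/0.0592 = 3.851, so Q = 7100.
With Q = [Al³⁺]^2/[Hg²⁺]^3 and the known concentrations, [Al³⁺]^2 in the numerator gives [Al³⁺] = 0.12 M.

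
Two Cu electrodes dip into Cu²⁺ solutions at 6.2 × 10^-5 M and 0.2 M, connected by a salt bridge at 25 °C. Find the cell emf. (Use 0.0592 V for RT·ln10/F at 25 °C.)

Both half-cells are Cu²⁺/Cu, so E°_cell = 0. The concentrated side is the cathode; the cell reaction moves Cu²⁺ from high to low concentration with n = 2.
Q = [Cu²⁺]_dilute/[Cu²⁺]_conc = 6.2 × 10^-5/0.2 = 3.1 × 10^-4.
E = 0 − (0.0592/2) log Q = −(0.0592/2)(-3.509) = 0.1039 V.

0.10 V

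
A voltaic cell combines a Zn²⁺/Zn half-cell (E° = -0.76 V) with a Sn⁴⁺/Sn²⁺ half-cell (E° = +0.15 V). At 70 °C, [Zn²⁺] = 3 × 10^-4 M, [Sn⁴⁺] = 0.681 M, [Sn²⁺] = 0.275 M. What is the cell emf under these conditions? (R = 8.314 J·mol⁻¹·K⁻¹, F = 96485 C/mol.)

The Sn⁴⁺/Sn²⁺ couple has the higher reduction potential and acts as the cathode, so E°_cell = +0.15 − (-0.76) = 0.91 V.
Balancing electrons gives n = 2; the reaction quotient is Q = [Zn²⁺]·[Sn²⁺]/[Sn⁴⁺] = 1.21 × 10^-4.
E = E° − (RT/nF) ln Q = 0.91 − (8.314×343)/(2×96485) × (-9.019) = 0.910 + 0.133 = 1.043 V.

1.04 V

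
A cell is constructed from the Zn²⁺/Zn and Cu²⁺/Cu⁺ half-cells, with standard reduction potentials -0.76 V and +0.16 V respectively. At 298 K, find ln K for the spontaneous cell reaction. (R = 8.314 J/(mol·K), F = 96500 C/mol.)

E°_cell = +0.16 − (-0.76) = 0.92 V, with n = 2 electrons transferred.
At equilibrium E = 0, so the Nernst equation gives ln K = nFE°/RT = (2)(96500)(0.92)/((8.314)(298)) = 71.67.

ln K = 71.7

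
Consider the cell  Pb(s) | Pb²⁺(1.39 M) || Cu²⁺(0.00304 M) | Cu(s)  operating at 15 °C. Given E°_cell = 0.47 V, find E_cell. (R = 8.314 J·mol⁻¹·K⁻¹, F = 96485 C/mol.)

0.394 V

Balancing electrons gives n = 2; the reaction quotient is Q = [Pb²⁺]/[Cu²⁺] = 457.
E = E° − (RT/nF) ln Q = 0.47 − (8.314×288)/(2×96485) × (6.125) = 0.470 − 0.076 = 0.394 V.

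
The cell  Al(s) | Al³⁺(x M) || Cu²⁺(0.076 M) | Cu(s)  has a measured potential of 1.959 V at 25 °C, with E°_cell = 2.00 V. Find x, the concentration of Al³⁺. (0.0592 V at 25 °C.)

From the Nernst equation, log Q = n(E° − E)/0.0592 = 6(2.00 − 1.959)/0.0592 = 4.155, so Q = 1.43 × 10^4.
With Q = [Al³⁺]^2/[Cu²⁺]^3 and the known concentrations, [Al³⁺]^2 in the numerator gives [Al³⁺] = 2.5 M.

2.5 M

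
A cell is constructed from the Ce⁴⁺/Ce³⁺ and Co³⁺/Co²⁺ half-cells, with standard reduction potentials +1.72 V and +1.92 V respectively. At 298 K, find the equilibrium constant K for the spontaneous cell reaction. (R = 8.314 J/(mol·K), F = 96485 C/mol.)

E°_cell = +1.92 − (+1.72) = 0.20 V, with n = 1 electron transferred.
At equilibrium E = 0, so the Nernst equation gives ln K = nFE°/RT = (1)(96485)(0.20)/((8.314)(298)) = 7.79.
K = e^7.79 = 2400.

2400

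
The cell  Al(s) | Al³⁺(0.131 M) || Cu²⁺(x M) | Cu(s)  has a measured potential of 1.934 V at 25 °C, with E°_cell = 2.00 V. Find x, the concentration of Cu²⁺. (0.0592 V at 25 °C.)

From the Nernst equation, log Q = n(E° − E)/0.0592 = 6(2.00 − 1.934)/0.0592 = 6.689, so Q = 4.89 × 10^6.
With Q = [Al³⁺]^2/[Cu²⁺]^3 and the known concentrations, [Cu²⁺]^3 in the denominator gives [Cu²⁺] = 0.0015 M.

0.0015 M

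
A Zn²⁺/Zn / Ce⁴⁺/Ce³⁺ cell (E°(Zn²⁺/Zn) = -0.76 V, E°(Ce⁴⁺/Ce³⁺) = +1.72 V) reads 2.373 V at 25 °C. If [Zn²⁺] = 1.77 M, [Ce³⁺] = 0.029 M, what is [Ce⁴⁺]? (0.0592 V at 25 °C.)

From the Nernst equation, log Q = n(E° − E)/0.0592 = 2(2.48 − 2.373)/0.0592 = 3.615, so Q = 4120.
With Q = [Zn²⁺]·[Ce³⁺]^2/[Ce⁴⁺]^2 and the known concentrations, [Ce⁴⁺]^2 in the denominator gives [Ce⁴⁺] = 6 × 10^-4 M.

6 × 10^-4 M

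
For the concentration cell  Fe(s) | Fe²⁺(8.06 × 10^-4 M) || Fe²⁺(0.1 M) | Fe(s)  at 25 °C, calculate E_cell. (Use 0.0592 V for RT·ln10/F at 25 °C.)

0.062 V

Both half-cells are Fe²⁺/Fe, so E°_cell = 0. The concentrated side is the cathode; the cell reaction moves Fe²⁺ from high to low concentration with n = 2.
Q = [Fe²⁺]_dilute/[Fe²⁺]_conc = 8.06 × 10^-4/0.1 = 0.00806.
E = 0 − (0.0592/2) log Q = −(0.0592/2)(-2.094) = 0.0620 V.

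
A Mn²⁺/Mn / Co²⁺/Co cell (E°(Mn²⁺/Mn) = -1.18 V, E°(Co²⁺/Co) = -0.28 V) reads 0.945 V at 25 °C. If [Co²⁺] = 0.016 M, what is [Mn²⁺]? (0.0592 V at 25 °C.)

4.8 × 10^-4 M

From the Nernst equation, log Q = n(E° − E)/0.0592 = 2(0.90 − 0.945)/0.0592 = -1.520, so Q = 0.0302.
With Q = [Mn²⁺]/[Co²⁺] and the known concentrations, [Mn²⁺] in the numerator gives [Mn²⁺] = 4.8 × 10^-4 M.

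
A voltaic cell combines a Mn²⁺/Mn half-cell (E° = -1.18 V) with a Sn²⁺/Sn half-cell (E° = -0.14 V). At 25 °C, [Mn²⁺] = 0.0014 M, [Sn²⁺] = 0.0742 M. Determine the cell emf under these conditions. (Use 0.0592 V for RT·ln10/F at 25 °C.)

1.09 V

The Sn²⁺/Sn couple has the higher reduction potential and acts as the cathode, so E°_cell = -0.14 − (-1.18) = 1.04 V.
Balancing electrons gives n = 2; the reaction quotient is Q = [Mn²⁺]/[Sn²⁺] = 0.0189.
At 25 °C, E = E° − (0.0592/n) log Q = 1.04 − (0.0592/2)(-1.724) = 1.040 + 0.051 = 1.091 V.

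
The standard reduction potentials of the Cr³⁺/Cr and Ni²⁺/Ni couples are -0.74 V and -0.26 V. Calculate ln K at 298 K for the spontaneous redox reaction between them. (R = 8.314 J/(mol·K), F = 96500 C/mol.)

E°_cell = -0.26 − (-0.74) = 0.48 V, with n = 6 electrons transferred.
At equilibrium E = 0, so the Nernst equation gives ln K = nFE°/RT = (6)(96500)(0.48)/((8.314)(298)) = 112.17.

ln K = 112.2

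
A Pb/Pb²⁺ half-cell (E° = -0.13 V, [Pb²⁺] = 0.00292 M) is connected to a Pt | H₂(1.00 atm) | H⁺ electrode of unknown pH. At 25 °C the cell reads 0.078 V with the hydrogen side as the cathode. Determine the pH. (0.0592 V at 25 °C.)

pH = 2.15

E°_cell = 0.13 V and n = 2.
log Q = n(E° − E)/0.0592 = 2×(0.13 − 0.078)/0.0592 = 1.757.
With Q = [Pb²⁺]·P(H₂) / [H⁺]^2, solving for [H⁺] gives log[H⁺] = -2.146, so pH = 2.15.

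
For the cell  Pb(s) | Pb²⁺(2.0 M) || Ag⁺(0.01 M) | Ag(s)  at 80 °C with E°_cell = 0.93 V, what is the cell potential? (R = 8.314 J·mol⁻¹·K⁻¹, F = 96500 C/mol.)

Balancing electrons gives n = 2; the reaction quotient is Q = [Pb²⁺]/[Ag⁺]^2 = 2 × 10^4.
E = E° − (RT/nF) ln Q = 0.93 − (8.314×353)/(2×96500) × (9.903) = 0.930 − 0.151 = 0.779 V.

0.779 V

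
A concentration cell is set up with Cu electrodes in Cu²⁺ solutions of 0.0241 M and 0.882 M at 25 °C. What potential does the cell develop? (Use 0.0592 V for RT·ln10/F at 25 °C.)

0.046 V

Both half-cells are Cu²⁺/Cu, so E°_cell = 0. The concentrated side is the cathode; the cell reaction moves Cu²⁺ from high to low concentration with n = 2.
Q = [Cu²⁺]_dilute/[Cu²⁺]_conc = 0.0241/0.882 = 0.0273.
E = 0 − (0.0592/2) log Q = −(0.0592/2)(-1.563) = 0.0463 V.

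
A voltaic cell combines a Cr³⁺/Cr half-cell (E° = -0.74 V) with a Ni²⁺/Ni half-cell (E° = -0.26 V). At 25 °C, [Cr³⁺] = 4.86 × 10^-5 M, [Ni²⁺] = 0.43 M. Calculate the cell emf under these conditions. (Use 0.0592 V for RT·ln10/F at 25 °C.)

0.554 V

The Ni²⁺/Ni couple has the higher reduction potential and acts as the cathode, so E°_cell = -0.26 − (-0.74) = 0.48 V.
Balancing electrons gives n = 6; the reaction quotient is Q = [Cr³⁺]^2/[Ni²⁺]^3 = 2.97 × 10^-8.
At 25 °C, E = E° − (0.0592/n) log Q = 0.48 − (0.0592/6)(-7.527) = 0.480 + 0.074 = 0.554 V.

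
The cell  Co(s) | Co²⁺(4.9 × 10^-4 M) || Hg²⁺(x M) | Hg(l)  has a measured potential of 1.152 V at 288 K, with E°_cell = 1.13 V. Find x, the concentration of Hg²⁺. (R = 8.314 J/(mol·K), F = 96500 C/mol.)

0.0029 M

From the Nernst equation, ln Q = nF(E° − E)/RT = 2×96500×(1.13 − 1.152)/(8.314×288) = -1.773, so Q = 0.170.
With Q = [Co²⁺]/[Hg²⁺] and the known concentrations, [Hg²⁺] in the denominator gives [Hg²⁺] = 0.0029 M.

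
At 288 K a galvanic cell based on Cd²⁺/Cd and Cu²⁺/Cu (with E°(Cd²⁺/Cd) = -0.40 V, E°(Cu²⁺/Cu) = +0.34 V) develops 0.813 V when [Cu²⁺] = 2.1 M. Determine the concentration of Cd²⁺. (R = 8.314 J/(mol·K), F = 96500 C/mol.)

0.0058 M

From the Nernst equation, ln Q = nF(E° − E)/RT = 2×96500×(0.74 − 0.813)/(8.314×288) = -5.884, so Q = 0.00278.
With Q = [Cd²⁺]/[Cu²⁺] and the known concentrations, [Cd²⁺] in the numerator gives [Cd²⁺] = 0.0058 M.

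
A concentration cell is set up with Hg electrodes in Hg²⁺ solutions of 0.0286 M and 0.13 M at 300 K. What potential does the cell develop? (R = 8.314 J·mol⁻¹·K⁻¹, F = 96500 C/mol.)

Both half-cells are Hg²⁺/Hg, so E°_cell = 0. The concentrated side is the cathode; the cell reaction moves Hg²⁺ from high to low concentration with n = 2.
Q = [Hg²⁺]_dilute/[Hg²⁺]_conc = 0.0286/0.13 = 0.220.
E = 0 − (RT/nF) ln Q = −((8.314×300)/(2×96500))(-1.514) = 0.0196 V.

0.020 V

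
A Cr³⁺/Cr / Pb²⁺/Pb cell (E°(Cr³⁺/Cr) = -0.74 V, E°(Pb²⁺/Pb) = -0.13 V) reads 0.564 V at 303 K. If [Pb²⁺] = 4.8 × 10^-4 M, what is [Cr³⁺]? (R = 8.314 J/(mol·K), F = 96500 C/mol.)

0.0021 M

From the Nernst equation, ln Q = nF(E° − E)/RT = 6×96500×(0.61 − 0.564)/(8.314×303) = 10.573, so Q = 3.91 × 10^4.
With Q = [Cr³⁺]^2/[Pb²⁺]^3 and the known concentrations, [Cr³⁺]^2 in the numerator gives [Cr³⁺] = 0.0021 M.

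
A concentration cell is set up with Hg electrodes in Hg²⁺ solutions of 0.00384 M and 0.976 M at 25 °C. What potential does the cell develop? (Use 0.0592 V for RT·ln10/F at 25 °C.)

0.071 V

Both half-cells are Hg²⁺/Hg, so E°_cell = 0. The concentrated side is the cathode; the cell reaction moves Hg²⁺ from high to low concentration with n = 2.
Q = [Hg²⁺]_dilute/[Hg²⁺]_conc = 0.00384/0.976 = 0.00393.
E = 0 − (0.0592/2) log Q = −(0.0592/2)(-2.405) = 0.0712 V.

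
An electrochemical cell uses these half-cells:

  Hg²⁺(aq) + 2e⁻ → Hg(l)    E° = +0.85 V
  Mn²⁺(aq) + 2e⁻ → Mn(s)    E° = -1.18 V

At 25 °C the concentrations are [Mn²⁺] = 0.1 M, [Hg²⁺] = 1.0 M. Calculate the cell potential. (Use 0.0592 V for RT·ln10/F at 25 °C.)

The Hg²⁺/Hg couple has the higher reduction potential and acts as the cathode, so E°_cell = +0.85 − (-1.18) = 2.03 V.
Balancing electrons gives n = 2; the reaction quotient is Q = [Mn²⁺]/[Hg²⁺] = 0.100.
At 25 °C, E = E° − (0.0592/n) log Q = 2.03 − (0.0592/2)(-1.000) = 2.030 + 0.030 = 2.060 V.

2.06 V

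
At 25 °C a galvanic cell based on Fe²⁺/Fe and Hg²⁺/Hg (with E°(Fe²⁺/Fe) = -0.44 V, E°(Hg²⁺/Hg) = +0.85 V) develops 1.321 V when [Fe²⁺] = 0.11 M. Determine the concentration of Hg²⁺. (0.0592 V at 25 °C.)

From the Nernst equation, log Q = n(E° − E)/0.0592 = 2(1.29 − 1.321)/0.0592 = -1.047, so Q = 0.0897.
With Q = [Fe²⁺]/[Hg²⁺] and the known concentrations, [Hg²⁺] in the denominator gives [Hg²⁺] = 1.2 M.

1.2 M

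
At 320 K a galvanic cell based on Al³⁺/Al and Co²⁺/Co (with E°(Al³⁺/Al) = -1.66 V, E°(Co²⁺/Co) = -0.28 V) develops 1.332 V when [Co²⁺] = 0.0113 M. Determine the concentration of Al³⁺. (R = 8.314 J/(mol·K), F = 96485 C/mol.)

From the Nernst equation, ln Q = nF(E° − E)/RT = 6×96485×(1.38 − 1.332)/(8.314×320) = 10.445, so Q = 3.44 × 10^4.
With Q = [Al³⁺]^2/[Co²⁺]^3 and the known concentrations, [Al³⁺]^2 in the numerator gives [Al³⁺] = 0.22 M.

0.22 M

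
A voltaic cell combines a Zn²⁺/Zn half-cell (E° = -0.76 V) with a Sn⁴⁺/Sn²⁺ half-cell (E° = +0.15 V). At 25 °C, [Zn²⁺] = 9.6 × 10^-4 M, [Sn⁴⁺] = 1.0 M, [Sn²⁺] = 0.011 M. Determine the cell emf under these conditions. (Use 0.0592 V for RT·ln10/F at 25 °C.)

The Sn⁴⁺/Sn²⁺ couple has the higher reduction potential and acts as the cathode, so E°_cell = +0.15 − (-0.76) = 0.91 V.
Balancing electrons gives n = 2; the reaction quotient is Q = [Zn²⁺]·[Sn²⁺]/[Sn⁴⁺] = 1.06 × 10^-5.
At 25 °C, E = E° − (0.0592/n) log Q = 0.91 − (0.0592/2)(-4.976) = 0.910 + 0.147 = 1.057 V.

1.06 V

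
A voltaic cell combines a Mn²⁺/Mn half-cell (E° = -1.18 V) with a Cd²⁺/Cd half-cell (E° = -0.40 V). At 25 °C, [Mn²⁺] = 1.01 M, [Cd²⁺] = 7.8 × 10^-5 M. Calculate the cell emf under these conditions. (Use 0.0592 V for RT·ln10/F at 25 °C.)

0.658 V

The Cd²⁺/Cd couple has the higher reduction potential and acts as the cathode, so E°_cell = -0.40 − (-1.18) = 0.78 V.
Balancing electrons gives n = 2; the reaction quotient is Q = [Mn²⁺]/[Cd²⁺] = 1.29 × 10^4.
At 25 °C, E = E° − (0.0592/n) log Q = 0.78 − (0.0592/2)(4.112) = 0.780 − 0.122 = 0.658 V.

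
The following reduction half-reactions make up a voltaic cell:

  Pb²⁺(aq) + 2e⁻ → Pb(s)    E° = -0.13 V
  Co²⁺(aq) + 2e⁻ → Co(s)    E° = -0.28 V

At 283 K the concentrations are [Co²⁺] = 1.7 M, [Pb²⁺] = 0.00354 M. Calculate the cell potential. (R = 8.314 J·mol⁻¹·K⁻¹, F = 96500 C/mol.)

0.075 V

The Pb²⁺/Pb couple has the higher reduction potential and acts as the cathode, so E°_cell = -0.13 − (-0.28) = 0.15 V.
Balancing electrons gives n = 2; the reaction quotient is Q = [Co²⁺]/[Pb²⁺] = 480.
E = E° − (RT/nF) ln Q = 0.15 − (8.314×283)/(2×96500) × (6.174) = 0.150 − 0.075 = 0.075 V.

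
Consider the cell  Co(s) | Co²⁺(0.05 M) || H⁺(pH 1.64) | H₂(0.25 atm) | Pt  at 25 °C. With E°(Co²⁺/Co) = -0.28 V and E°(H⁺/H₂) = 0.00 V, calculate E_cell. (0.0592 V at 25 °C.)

The hydrogen couple is the cathode, so E°_cell = 0.28 V; n = 2.
[H⁺] = 10^(−1.64) = 0.023 M, and Q = [Co²⁺]·P(H₂) / [H⁺]^2 = 23.8.
E = E° − (0.0592/2) log Q = 0.28 − (0.0592/2)(1.377) = 0.239 V.

0.24 V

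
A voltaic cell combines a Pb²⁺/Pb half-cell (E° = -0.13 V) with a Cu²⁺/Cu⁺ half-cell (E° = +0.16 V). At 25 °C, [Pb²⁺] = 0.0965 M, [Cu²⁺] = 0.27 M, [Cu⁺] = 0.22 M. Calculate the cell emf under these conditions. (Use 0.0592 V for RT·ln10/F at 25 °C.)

The Cu²⁺/Cu⁺ couple has the higher reduction potential and acts as the cathode, so E°_cell = +0.16 − (-0.13) = 0.29 V.
Balancing electrons gives n = 2; the reaction quotient is Q = [Pb²⁺]·[Cu⁺]^2/[Cu²⁺]^2 = 0.0641.
At 25 °C, E = E° − (0.0592/n) log Q = 0.29 − (0.0592/2)(-1.193) = 0.290 + 0.035 = 0.325 V.

0.325 V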